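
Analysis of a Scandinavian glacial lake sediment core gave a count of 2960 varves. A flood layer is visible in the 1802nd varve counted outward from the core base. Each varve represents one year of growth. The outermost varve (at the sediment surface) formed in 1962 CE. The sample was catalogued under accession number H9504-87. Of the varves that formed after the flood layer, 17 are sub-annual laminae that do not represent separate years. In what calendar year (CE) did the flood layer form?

821 CE

2960 − 1802 = 1158 varves lie beyond the flood layer toward the sediment surface.
Excluding 17 false varves: 1158 − 17 = 1141.
1962 − 1141 = 821 CE.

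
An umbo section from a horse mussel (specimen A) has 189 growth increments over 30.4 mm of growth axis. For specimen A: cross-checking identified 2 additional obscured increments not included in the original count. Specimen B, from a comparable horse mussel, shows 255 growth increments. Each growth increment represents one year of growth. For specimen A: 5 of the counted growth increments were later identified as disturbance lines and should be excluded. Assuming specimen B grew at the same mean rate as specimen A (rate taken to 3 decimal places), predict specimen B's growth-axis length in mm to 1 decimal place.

41.6 mm

Specimen A: true growth increment count = 189 − 5 + 2 = 186.
A: Extension rate ≈ 30.4 / 186 = 0.163 mm/year.
Length of B = 0.163 × 255 = 41.6 mm.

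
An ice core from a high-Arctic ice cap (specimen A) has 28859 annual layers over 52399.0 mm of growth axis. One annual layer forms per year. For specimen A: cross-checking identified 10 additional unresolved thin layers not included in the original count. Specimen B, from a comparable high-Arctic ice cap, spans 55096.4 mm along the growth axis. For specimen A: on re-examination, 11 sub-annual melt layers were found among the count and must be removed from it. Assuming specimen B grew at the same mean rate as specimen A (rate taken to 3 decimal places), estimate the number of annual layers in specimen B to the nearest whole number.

30339 annual layers

Specimen A: correcting the raw count gives 28859 − 11 + 10 = 28858 true annual layers.
A: Mean rate = 52399.0 mm / 28858 years ≈ 1.816 mm per year.
Specimen B: 55096.4 mm / 1.816 mm per year = 30339.43 years ≈ 30339 annual layers.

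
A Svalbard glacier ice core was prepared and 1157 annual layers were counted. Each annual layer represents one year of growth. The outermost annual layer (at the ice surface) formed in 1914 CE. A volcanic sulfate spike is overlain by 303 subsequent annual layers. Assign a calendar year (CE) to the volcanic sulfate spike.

303 annual layers post-date the volcanic sulfate spike.
Counting back 303 years from 1914 CE places the volcanic sulfate spike in 1914 − 303 = 1611 CE.

1611 CE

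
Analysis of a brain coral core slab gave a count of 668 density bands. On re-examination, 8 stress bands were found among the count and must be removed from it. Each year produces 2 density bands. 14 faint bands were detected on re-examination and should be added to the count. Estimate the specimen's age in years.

337 yr

Correcting the raw count gives 668 − 8 + 14 = 674 true density bands.
Dividing by 2 density bands per year: 674 / 2 = 337 years.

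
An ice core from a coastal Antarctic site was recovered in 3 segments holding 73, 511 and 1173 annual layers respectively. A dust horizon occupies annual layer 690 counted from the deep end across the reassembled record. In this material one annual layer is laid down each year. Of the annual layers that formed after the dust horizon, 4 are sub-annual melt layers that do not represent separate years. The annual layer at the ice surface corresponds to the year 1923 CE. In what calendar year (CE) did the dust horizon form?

860 CE

Total annual layers = 73 + 511 + 1173 = 1757.
Between annual layer 690 and the ice surface there are 1757 − 690 = 1067 annual layers.
Excluding 4 false annual layers: 1067 − 4 = 1063.
1923 − 1063 = 860 CE.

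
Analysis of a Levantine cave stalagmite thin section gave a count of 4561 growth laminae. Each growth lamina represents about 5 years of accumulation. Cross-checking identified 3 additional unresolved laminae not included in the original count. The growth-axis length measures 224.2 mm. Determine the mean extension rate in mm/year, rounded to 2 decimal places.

Adjusted count: 4561 + 3 = 4564 growth laminae.
Multiplying by 5 years per growth lamina: 4564 × 5 = 22820 years.
Mean rate = 224.2 mm / 22820 years ≈ 0.01 mm/year.

0.01 mm/year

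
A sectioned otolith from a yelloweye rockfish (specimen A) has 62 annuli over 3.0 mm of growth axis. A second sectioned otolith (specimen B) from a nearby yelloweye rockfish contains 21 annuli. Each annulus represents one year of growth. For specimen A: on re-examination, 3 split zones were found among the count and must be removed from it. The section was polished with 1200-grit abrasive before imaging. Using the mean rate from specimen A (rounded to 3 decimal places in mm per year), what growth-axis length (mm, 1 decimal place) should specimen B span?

Specimen A: adjusted count: 62 − 3 = 59 annuli.
A: 3.0 mm over 59 years gives 3.0 / 59 ≈ 0.051 mm/yr.
Length of B = 0.051 × 21 = 1.1 mm.

1.1 mm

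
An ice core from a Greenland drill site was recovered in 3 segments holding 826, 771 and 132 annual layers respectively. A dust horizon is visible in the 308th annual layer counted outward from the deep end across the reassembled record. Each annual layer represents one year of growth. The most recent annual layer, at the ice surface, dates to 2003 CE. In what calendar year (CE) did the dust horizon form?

Total annual layers = 826 + 771 + 132 = 1729.
The dust horizon sits at annual layer 308 from the deep end, so 1729 − 308 = 1421 annual layers formed after it.
Counting back 1421 years from 2003 CE places the dust horizon in 2003 − 1421 = 582 CE.

582 CE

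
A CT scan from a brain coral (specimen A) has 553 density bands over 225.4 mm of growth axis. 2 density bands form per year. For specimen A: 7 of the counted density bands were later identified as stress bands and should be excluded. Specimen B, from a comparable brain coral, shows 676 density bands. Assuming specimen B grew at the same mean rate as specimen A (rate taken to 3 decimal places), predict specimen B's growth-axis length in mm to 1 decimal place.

279.2 mm

Specimen A: adjusted count: 553 − 7 = 546 density bands.
Specimen A: with 2 density bands per year, 546 / 2 = 273 years.
A: 225.4 mm over 273 years gives 225.4 / 273 ≈ 0.826 mm/yr.
Specimen B: dividing by 2 density bands per year: 676 / 2 = 338 years. For B, 0.826 mm/year × 338 years = 279.2 mm.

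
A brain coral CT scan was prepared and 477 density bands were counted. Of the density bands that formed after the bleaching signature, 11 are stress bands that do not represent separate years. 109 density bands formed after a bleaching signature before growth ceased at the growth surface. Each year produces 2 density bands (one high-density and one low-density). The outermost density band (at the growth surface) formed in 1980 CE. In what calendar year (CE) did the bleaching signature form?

1931 CE

109 density bands post-date the bleaching signature.
109 − 11 false = 98 true density bands after the bleaching signature.
Dividing by 2 density bands per year: 98 / 2 = 49 years.
1980 − 49 = 1931 CE.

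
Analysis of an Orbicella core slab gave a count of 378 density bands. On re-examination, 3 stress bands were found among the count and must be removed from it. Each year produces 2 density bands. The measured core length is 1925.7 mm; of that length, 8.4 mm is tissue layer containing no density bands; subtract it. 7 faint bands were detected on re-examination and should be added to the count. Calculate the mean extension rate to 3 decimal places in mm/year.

10.038 mm/year

Adjusted count: 378 − 3 + 7 = 382 density bands.
With 2 density bands per year, 382 / 2 = 191 years.
The growth record spans 1925.7 − 8.4 = 1917.3 mm.
Extension rate ≈ 1917.3 / 191 = 10.038 mm/year.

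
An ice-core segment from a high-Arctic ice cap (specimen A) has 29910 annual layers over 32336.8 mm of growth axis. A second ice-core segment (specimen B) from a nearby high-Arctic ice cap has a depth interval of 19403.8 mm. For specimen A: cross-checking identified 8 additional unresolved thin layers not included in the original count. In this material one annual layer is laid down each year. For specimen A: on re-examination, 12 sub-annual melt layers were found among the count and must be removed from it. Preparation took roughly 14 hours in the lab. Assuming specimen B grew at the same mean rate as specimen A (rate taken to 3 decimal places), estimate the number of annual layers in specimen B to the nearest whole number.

17950 annual layers

Specimen A: adjusted count: 29910 − 12 + 8 = 29906 annual layers.
A: Extension rate ≈ 32336.8 / 29906 = 1.081 mm/year.
B spans 19403.8 / 1.081 = 17949.86 years ≈ 17950 annual layers.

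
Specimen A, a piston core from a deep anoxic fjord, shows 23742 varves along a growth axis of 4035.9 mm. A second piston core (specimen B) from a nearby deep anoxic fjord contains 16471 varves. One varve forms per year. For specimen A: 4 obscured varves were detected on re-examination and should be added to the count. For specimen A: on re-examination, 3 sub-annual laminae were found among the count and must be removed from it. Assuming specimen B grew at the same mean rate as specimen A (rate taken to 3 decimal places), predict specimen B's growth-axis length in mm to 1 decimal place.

Specimen A: true varve count = 23742 − 3 + 4 = 23743.
A: 4035.9 mm over 23743 years gives 4035.9 / 23743 ≈ 0.170 mm/year.
Length of B = 0.170 × 16471 = 2800.1 mm.

2800.1 mm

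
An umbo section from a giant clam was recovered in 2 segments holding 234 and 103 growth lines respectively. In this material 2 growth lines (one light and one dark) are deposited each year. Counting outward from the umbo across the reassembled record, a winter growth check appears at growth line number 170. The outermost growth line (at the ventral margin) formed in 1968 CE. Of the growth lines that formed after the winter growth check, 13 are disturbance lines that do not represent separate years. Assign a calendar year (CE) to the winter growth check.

Total growth lines = 234 + 103 = 337.
337 − 170 = 167 growth lines lie beyond the winter growth check toward the ventral margin.
167 − 13 false = 154 true growth lines after the winter growth check.
Dividing by 2 growth lines per year: 154 / 2 = 77 years.
1968 − 77 = 1891 CE.

1891 CE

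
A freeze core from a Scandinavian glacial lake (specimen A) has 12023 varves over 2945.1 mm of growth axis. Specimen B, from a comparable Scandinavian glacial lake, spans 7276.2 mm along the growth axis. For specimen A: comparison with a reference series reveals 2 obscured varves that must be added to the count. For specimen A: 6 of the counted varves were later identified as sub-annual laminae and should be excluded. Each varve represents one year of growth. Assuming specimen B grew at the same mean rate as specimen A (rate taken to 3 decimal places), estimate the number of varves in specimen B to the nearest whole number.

29699 varves

Specimen A: after corrections the count is 12023 − 6 + 2 = 12019 varves.
A: Extension rate ≈ 2945.1 / 12019 = 0.245 mm/year.
Specimen B: 7276.2 mm / 0.245 mm per year = 29698.78 years ≈ 29699 varves.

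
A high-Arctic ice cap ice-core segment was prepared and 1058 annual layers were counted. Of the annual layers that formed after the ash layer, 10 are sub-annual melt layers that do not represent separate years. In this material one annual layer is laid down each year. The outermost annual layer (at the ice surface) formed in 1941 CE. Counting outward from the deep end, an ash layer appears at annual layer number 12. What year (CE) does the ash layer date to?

905 CE

1058 − 12 = 1046 annual layers lie beyond the ash layer toward the ice surface.
Excluding 10 false annual layers: 1046 − 10 = 1036.
1941 − 1036 = 905 CE.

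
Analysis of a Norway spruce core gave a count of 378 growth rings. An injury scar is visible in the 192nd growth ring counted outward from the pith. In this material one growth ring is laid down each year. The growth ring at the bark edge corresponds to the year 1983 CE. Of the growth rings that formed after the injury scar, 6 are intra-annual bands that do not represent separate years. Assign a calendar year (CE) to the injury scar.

378 − 192 = 186 growth rings lie beyond the injury scar toward the bark edge.
Excluding 6 false growth rings: 186 − 6 = 180.
Counting back 180 years from 1983 CE places the injury scar in 1983 − 180 = 1803 CE.

1803 CE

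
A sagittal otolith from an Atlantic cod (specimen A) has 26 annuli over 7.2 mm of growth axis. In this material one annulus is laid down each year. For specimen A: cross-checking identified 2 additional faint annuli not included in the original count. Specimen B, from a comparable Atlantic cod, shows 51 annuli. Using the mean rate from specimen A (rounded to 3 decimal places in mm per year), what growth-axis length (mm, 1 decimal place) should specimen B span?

Specimen A: true annulus count = 26 + 2 = 28.
A: 7.2 mm over 28 years gives 7.2 / 28 ≈ 0.257 mm/yr.
For B, 0.257 mm/year × 51 years = 13.1 mm.

13.1 mm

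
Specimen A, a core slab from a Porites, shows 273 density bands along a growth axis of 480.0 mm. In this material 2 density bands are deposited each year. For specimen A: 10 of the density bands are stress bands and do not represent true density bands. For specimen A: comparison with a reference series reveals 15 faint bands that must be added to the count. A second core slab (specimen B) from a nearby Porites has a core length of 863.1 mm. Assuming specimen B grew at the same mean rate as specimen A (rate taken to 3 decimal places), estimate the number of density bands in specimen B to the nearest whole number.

500 density bands

Specimen A: correcting the raw count gives 273 − 10 + 15 = 278 true density bands.
Specimen A: with 2 density bands per year, 278 / 2 = 139 years.
A: Mean rate = 480.0 mm / 139 years ≈ 3.453 mm per year.
Specimen B: 863.1 mm / 3.453 mm per year = 249.96 years; at 2 density bands per year that is 249.96 × 2 ≈ 500 density bands.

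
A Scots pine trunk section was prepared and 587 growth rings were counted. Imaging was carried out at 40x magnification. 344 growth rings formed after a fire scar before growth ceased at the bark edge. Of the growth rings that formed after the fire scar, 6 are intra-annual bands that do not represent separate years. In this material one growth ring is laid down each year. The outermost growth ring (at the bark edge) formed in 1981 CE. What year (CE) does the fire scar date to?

344 growth rings post-date the fire scar.
344 − 6 false = 338 true growth rings after the fire scar.
Counting back 338 years from 1981 CE places the fire scar in 1981 − 338 = 1643 CE.

1643 CE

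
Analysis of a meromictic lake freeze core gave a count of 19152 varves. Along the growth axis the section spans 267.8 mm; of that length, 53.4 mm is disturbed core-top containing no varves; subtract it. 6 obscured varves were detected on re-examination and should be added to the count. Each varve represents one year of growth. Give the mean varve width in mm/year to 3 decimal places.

0.011 mm/year

True varve count = 19152 + 6 = 19158.
Removing the 53.4 mm offcut leaves 267.8 − 53.4 = 214.4 mm.
214.4 mm over 19158 years gives 214.4 / 19158 ≈ 0.011 mm/year.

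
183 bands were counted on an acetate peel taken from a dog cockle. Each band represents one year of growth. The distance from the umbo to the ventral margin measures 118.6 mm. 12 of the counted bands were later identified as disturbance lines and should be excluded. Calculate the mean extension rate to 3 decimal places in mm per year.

0.694 mm per year

Correcting the raw count gives 183 − 12 = 171 true bands.
Extension rate ≈ 118.6 / 171 = 0.694 mm per year.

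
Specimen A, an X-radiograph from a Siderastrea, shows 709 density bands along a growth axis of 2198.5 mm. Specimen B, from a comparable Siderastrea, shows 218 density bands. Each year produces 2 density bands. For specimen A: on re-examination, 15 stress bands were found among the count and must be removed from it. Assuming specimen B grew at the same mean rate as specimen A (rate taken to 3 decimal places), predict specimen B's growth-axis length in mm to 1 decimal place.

690.6 mm

Specimen A: correcting the raw count gives 709 − 15 = 694 true density bands.
Specimen A: with 2 density bands per year, 694 / 2 = 347 years.
A: Mean rate = 2198.5 mm / 347 years ≈ 6.336 mm/year.
Specimen B: 218 density bands at 2 per year is 218 / 2 = 109 years. For B, 6.336 mm/year × 109 years = 690.6 mm.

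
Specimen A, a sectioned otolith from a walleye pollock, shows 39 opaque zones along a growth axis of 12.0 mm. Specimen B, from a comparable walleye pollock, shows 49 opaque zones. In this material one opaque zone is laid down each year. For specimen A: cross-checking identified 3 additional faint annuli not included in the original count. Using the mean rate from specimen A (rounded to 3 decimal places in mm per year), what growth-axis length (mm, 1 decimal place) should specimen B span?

Specimen A: correcting the raw count gives 39 + 3 = 42 true opaque zones.
A: Extension rate ≈ 12.0 / 42 = 0.286 mm/year.
Length of B = 0.286 × 49 = 14.0 mm.

14.0 mm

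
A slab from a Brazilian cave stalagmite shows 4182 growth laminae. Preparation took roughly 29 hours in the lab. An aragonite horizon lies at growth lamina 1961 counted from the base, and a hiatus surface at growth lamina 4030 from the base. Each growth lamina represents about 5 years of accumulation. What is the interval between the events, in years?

Separation: 4030 − 1961 = 2069 growth laminae.
Multiplying by 5 years per growth lamina: 2069 × 5 = 10345 years.

10345 yr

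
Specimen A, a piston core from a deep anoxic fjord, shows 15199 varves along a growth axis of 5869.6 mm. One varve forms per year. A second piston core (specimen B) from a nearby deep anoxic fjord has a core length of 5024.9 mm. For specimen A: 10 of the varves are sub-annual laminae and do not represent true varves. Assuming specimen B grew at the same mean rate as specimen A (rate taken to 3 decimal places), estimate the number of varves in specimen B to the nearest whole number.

Specimen A: after corrections the count is 15199 − 10 = 15189 varves.
A: Extension rate ≈ 5869.6 / 15189 = 0.386 mm/yr.
Specimen B: 5024.9 mm / 0.386 mm per year = 13017.88 years ≈ 13018 varves.

13018 varves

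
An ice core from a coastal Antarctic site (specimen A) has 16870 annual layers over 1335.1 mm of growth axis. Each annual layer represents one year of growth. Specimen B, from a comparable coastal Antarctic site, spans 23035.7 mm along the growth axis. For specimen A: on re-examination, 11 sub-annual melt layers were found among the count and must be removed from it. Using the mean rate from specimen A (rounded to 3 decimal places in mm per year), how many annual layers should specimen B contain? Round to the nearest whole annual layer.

Specimen A: true annual layer count = 16870 − 11 = 16859.
A: Mean rate = 1335.1 mm / 16859 years ≈ 0.079 mm/yr.
For B, 23035.7 / 0.079 = 291591.14 years ≈ 291591 annual layers.

291591 annual layers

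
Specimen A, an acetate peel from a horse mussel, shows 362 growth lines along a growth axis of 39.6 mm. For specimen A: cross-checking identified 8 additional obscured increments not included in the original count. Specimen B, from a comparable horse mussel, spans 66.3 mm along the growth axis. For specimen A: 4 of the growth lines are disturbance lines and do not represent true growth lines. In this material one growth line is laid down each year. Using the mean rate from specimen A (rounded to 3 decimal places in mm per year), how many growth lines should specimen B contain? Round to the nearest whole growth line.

Specimen A: adjusted count: 362 − 4 + 8 = 366 growth lines.
A: Mean rate = 39.6 mm / 366 years ≈ 0.108 mm/year.
B spans 66.3 / 0.108 = 613.89 years ≈ 614 growth lines.

614 growth lines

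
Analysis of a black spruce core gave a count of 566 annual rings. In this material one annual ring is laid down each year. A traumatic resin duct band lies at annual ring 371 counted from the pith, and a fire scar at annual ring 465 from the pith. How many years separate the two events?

Separation: 465 − 371 = 94 annual rings.
At one annual ring per year, 94 years elapsed between them.

94 years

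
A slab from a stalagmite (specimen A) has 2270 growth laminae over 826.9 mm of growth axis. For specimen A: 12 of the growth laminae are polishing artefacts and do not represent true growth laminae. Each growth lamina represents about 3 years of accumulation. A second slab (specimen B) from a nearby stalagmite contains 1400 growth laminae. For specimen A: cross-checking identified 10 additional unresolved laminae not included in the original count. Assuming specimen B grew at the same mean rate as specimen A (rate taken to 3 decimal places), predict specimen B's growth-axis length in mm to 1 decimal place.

Specimen A: adjusted count: 2270 − 12 + 10 = 2268 growth laminae.
Specimen A: 2268 growth laminae at 3 years each span 2268 × 3 = 6804 years.
A: 826.9 mm over 6804 years gives 826.9 / 6804 ≈ 0.122 mm per year.
Specimen B: at 3 years per growth lamina, 1400 × 3 = 4200 years. For B, 0.122 mm/year × 4200 years = 512.4 mm.

512.4 mm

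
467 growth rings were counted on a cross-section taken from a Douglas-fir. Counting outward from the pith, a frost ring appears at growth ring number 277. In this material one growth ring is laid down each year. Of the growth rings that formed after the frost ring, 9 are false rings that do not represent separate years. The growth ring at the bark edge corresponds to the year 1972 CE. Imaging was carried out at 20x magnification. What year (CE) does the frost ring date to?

Between growth ring 277 and the bark edge there are 467 − 277 = 190 growth rings.
Removing the 9 false growth rings leaves 190 − 9 = 181 true growth rings beyond the frost ring.
Counting back 181 years from 1972 CE places the frost ring in 1972 − 181 = 1791 CE.

1791 CE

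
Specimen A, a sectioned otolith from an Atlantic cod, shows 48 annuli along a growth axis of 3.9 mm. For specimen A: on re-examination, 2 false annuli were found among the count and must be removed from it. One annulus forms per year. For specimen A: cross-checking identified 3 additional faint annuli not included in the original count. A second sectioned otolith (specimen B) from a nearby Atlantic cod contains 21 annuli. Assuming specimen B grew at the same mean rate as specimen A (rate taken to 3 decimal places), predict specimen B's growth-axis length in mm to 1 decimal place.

1.7 mm

Specimen A: correcting the raw count gives 48 − 2 + 3 = 49 true annuli.
A: Extension rate ≈ 3.9 / 49 = 0.080 mm/yr.
B's length ≈ 0.080 × 21 = 1.7 mm.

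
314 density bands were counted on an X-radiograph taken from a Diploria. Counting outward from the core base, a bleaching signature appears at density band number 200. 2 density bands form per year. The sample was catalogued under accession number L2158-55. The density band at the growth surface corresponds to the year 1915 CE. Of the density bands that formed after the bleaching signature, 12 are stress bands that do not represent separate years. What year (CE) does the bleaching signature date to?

1864 CE

The bleaching signature sits at density band 200 from the core base, so 314 − 200 = 114 density bands formed after it.
114 − 12 false = 102 true density bands after the bleaching signature.
With 2 density bands per year, 102 / 2 = 51 years.
1915 − 51 = 1864 CE.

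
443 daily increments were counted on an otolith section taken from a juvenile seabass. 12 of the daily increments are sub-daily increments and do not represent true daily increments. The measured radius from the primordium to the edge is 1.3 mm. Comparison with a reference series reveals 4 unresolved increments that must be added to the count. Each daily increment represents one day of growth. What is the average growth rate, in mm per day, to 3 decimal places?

0.003 mm per day

Correcting the raw count gives 443 − 12 + 4 = 435 true daily increments.
1.3 mm over 435 days gives 1.3 / 435 ≈ 0.003 mm per day.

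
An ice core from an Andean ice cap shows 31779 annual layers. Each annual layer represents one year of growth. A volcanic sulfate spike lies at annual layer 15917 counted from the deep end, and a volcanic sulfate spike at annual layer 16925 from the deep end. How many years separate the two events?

Separation: 16925 − 15917 = 1008 annual layers.
At one annual layer per year, 1008 years elapsed between them.

1008 years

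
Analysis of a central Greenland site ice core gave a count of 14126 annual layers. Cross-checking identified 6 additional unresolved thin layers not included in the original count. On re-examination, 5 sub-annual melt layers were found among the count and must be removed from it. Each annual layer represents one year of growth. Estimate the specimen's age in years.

Correcting the raw count gives 14126 − 5 + 6 = 14127 true annual layers.
At one annual layer per year, that is 14127 years.

14127 yr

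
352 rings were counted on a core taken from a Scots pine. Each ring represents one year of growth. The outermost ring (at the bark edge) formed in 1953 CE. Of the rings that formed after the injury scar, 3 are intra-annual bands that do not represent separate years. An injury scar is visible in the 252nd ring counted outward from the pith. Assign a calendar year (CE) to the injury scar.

1856 CE

The injury scar sits at ring 252 from the pith, so 352 − 252 = 100 rings formed after it.
100 − 3 false = 97 true rings after the injury scar.
1953 − 97 = 1856 CE.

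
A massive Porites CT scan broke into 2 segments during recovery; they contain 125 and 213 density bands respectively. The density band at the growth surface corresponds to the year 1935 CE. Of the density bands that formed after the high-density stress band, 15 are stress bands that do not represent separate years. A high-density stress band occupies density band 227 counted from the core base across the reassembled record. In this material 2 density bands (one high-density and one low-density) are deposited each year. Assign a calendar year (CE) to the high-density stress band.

Total density bands = 125 + 213 = 338.
The high-density stress band sits at density band 227 from the core base, so 338 − 227 = 111 density bands formed after it.
Excluding 15 false density bands: 111 − 15 = 96.
With 2 density bands per year, 96 / 2 = 48 years.
Counting back 48 years from 1935 CE places the high-density stress band in 1935 − 48 = 1887 CE.

1887 CE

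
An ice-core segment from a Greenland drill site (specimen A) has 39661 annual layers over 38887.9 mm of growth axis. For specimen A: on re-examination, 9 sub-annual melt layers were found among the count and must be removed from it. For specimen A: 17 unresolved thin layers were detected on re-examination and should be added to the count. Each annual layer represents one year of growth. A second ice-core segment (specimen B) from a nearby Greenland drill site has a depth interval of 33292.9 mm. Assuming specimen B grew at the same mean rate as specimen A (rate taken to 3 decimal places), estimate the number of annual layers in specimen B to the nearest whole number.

33972 annual layers

Specimen A: true annual layer count = 39661 − 9 + 17 = 39669.
A: 38887.9 mm over 39669 years gives 38887.9 / 39669 ≈ 0.980 mm/yr.
For B, 33292.9 / 0.980 = 33972.35 years ≈ 33972 annual layers.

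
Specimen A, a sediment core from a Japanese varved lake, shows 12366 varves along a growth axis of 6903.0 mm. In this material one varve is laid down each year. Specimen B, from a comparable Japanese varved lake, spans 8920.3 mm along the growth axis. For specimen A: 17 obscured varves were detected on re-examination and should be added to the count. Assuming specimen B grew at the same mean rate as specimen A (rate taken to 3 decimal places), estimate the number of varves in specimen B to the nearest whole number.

16015 varves

Specimen A: adjusted count: 12366 + 17 = 12383 varves.
A: Extension rate ≈ 6903.0 / 12383 = 0.557 mm/year.
For B, 8920.3 / 0.557 = 16014.90 years ≈ 16015 varves.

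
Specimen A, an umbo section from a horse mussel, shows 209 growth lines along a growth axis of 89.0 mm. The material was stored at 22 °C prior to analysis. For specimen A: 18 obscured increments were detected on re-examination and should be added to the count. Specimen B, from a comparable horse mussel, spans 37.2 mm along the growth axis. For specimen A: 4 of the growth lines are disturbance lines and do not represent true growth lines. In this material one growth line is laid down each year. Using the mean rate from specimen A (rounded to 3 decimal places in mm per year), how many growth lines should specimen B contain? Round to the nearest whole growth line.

93 growth lines

Specimen A: true growth line count = 209 − 4 + 18 = 223.
A: Extension rate ≈ 89.0 / 223 = 0.399 mm/yr.
Specimen B: 37.2 mm / 0.399 mm per year = 93.23 years ≈ 93 growth lines.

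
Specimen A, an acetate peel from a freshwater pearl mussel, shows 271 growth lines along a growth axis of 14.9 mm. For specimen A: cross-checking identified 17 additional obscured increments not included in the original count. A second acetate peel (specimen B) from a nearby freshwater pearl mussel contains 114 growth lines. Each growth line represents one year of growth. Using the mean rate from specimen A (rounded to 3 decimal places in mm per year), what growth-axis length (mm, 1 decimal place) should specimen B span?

5.9 mm

Specimen A: true growth line count = 271 + 17 = 288.
A: Extension rate ≈ 14.9 / 288 = 0.052 mm per year.
For B, 0.052 mm/year × 114 years = 5.9 mm.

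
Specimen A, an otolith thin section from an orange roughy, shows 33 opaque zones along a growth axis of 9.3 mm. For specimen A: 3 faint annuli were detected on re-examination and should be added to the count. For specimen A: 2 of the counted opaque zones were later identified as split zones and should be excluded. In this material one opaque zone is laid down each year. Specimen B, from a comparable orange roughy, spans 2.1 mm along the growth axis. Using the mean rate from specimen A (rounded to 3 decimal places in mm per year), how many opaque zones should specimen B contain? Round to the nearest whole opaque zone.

Specimen A: adjusted count: 33 − 2 + 3 = 34 opaque zones.
A: Extension rate ≈ 9.3 / 34 = 0.274 mm/year.
Specimen B: 2.1 mm / 0.274 mm per year = 7.66 years ≈ 8 opaque zones.

8 opaque zones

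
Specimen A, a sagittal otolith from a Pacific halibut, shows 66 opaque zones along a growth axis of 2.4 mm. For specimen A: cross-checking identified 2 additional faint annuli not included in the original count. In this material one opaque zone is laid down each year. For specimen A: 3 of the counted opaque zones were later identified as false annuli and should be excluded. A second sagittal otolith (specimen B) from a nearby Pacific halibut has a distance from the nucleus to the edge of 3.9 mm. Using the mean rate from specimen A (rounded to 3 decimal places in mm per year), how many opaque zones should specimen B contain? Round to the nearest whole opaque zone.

Specimen A: adjusted count: 66 − 3 + 2 = 65 opaque zones.
A: Extension rate ≈ 2.4 / 65 = 0.037 mm/yr.
For B, 3.9 / 0.037 = 105.41 years ≈ 105 opaque zones.

105 opaque zones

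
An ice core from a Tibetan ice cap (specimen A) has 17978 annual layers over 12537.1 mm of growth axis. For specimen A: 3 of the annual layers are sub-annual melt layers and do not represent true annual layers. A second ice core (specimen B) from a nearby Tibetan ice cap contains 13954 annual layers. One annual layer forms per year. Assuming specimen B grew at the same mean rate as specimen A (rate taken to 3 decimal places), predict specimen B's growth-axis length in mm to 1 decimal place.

Specimen A: adjusted count: 17978 − 3 = 17975 annual layers.
A: Extension rate ≈ 12537.1 / 17975 = 0.697 mm/yr.
Length of B = 0.697 × 13954 = 9725.9 mm.

9725.9 mm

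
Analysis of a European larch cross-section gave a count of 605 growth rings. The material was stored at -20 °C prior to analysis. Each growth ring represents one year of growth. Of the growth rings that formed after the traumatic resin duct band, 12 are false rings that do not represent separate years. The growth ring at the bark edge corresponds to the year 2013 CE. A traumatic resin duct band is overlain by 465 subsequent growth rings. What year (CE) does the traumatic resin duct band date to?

There are 465 growth rings younger than the traumatic resin duct band.
465 − 12 false = 453 true growth rings after the traumatic resin duct band.
The growth ring at the bark edge is 2013 CE, so the traumatic resin duct band dates to 2013 − 453 = 1560 CE.

1560 CE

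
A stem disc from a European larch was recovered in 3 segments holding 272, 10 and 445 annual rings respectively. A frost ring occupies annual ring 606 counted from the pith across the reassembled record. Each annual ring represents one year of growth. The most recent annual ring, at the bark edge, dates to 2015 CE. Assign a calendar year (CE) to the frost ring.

1894 CE

Total annual rings = 272 + 10 + 445 = 727.
The frost ring sits at annual ring 606 from the pith, so 727 − 606 = 121 annual rings formed after it.
Counting back 121 years from 2015 CE places the frost ring in 2015 − 121 = 1894 CE.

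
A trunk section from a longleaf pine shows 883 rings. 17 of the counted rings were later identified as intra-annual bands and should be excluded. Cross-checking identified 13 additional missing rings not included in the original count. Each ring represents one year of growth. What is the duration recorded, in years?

Adjusted count: 883 − 17 + 13 = 879 rings.
With a one-to-one ring periodicity this is 879 years.

879 yr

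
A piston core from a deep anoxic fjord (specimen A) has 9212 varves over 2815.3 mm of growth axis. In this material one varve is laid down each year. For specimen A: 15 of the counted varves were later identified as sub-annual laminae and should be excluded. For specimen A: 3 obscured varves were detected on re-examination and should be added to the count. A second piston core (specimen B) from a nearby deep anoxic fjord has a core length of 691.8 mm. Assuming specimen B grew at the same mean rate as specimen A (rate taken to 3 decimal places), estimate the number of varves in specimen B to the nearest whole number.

2261 varves

Specimen A: true varve count = 9212 − 15 + 3 = 9200.
A: Mean rate = 2815.3 mm / 9200 years ≈ 0.306 mm/year.
Specimen B: 691.8 mm / 0.306 mm per year = 2260.78 years ≈ 2261 varves.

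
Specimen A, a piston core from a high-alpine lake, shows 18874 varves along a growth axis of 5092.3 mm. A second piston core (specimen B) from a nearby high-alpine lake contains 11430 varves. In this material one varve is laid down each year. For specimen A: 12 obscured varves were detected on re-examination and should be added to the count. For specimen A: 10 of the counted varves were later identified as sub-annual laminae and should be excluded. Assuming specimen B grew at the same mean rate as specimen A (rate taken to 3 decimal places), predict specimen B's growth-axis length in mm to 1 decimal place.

Specimen A: adjusted count: 18874 − 10 + 12 = 18876 varves.
A: 5092.3 mm over 18876 years gives 5092.3 / 18876 ≈ 0.270 mm/year.
B's length ≈ 0.270 × 11430 = 3086.1 mm.

3086.1 mm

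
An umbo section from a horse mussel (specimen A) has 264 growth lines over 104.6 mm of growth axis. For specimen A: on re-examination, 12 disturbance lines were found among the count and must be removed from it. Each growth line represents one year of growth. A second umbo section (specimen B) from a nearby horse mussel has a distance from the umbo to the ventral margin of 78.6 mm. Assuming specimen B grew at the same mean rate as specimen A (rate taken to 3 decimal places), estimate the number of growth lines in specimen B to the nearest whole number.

Specimen A: adjusted count: 264 − 12 = 252 growth lines.
A: 104.6 mm over 252 years gives 104.6 / 252 ≈ 0.415 mm/year.
B spans 78.6 / 0.415 = 189.40 years ≈ 189 growth lines.

189 growth lines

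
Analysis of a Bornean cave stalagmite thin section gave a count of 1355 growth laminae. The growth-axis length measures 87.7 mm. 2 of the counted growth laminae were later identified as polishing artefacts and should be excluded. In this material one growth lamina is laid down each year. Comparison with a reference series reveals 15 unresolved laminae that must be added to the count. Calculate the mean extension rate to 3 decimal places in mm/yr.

0.064 mm/yr

Adjusted count: 1355 − 2 + 15 = 1368 growth laminae.
Mean rate = 87.7 mm / 1368 years ≈ 0.064 mm/yr.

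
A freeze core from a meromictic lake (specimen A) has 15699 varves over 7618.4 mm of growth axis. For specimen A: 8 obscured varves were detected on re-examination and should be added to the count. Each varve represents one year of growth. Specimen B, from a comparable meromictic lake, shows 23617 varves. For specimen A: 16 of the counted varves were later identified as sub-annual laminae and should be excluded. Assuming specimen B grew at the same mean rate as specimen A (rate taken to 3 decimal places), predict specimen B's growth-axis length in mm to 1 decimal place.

Specimen A: correcting the raw count gives 15699 − 16 + 8 = 15691 true varves.
A: 7618.4 mm over 15691 years gives 7618.4 / 15691 ≈ 0.486 mm/year.
For B, 0.486 mm/year × 23617 years = 11477.9 mm.

11477.9 mm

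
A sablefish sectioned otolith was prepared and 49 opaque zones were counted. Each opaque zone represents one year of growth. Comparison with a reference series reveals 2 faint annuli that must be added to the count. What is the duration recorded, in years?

51 years

Correcting the raw count gives 49 + 2 = 51 true opaque zones.
One opaque zone per year makes the duration 51 years.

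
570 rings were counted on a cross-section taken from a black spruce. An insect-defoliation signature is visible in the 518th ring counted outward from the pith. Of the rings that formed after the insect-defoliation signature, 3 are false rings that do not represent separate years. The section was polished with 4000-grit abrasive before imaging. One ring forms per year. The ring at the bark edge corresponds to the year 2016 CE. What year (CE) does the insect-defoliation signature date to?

Between ring 518 and the bark edge there are 570 − 518 = 52 rings.
52 − 3 false = 49 true rings after the insect-defoliation signature.
2016 − 49 = 1967 CE.

1967 CE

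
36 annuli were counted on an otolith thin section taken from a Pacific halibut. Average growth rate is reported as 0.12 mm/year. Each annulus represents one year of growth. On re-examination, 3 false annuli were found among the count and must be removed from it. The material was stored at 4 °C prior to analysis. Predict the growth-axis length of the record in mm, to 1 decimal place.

After corrections the count is 36 − 3 = 33 annuli.
Predicted length = 0.12 mm/year × 33 years = 4.0 mm.

4.0 mm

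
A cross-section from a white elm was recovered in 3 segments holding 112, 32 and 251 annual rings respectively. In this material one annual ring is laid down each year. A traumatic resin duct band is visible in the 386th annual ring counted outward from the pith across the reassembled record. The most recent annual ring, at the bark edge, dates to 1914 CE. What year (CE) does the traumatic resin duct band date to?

Total annual rings = 112 + 32 + 251 = 395.
Between annual ring 386 and the bark edge there are 395 − 386 = 9 annual rings.
1914 − 9 = 1905 CE.

1905 CE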